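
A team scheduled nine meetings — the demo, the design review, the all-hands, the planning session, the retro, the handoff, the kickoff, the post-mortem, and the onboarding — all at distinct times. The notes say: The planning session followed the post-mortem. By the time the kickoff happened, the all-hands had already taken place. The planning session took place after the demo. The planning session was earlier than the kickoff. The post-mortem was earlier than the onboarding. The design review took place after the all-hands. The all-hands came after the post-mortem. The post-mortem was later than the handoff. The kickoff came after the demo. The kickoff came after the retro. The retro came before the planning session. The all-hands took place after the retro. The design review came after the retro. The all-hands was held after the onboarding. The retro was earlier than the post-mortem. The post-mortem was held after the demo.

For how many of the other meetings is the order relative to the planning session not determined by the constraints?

Forced before the planning session: the demo, the handoff, the post-mortem, and the retro; forced after the planning session: the kickoff.
That leaves the all-hands, the design review, and the onboarding with no forced order relative to the planning session — 3.

3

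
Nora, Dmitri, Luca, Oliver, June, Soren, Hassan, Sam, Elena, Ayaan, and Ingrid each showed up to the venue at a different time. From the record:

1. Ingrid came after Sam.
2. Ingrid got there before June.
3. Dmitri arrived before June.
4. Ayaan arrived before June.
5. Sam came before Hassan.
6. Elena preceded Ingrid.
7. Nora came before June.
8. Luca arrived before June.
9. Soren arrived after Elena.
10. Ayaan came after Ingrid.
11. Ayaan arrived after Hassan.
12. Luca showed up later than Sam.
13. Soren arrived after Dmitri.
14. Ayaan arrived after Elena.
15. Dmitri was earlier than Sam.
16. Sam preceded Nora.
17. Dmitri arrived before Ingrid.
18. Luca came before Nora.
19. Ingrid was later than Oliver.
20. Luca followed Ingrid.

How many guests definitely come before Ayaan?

Directly stated before Ayaan: Elena, Hassan, and Ingrid.
Dmitri reaches Ayaan via Dmitri → Ingrid → Ayaan.
Oliver reaches Ayaan via Oliver → Ingrid → Ayaan.
Sam reaches Ayaan via Sam → Hassan → Ayaan.
That's Dmitri, Elena, Hassan, Ingrid, Oliver, and Sam — 6 in all.

6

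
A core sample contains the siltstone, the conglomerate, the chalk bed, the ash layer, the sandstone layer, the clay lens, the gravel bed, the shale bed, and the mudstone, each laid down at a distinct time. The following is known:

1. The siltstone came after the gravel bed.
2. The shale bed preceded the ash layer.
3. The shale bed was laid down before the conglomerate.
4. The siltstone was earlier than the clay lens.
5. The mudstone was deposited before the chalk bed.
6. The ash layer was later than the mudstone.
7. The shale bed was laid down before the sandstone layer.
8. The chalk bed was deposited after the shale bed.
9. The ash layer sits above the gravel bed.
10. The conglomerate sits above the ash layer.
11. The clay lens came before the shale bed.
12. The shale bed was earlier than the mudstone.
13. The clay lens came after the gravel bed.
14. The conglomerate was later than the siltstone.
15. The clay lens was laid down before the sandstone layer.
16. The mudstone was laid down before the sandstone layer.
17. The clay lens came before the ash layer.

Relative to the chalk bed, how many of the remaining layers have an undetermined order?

3

Forced before the chalk bed: the clay lens, the gravel bed, the mudstone, the shale bed, and the siltstone.
That leaves the ash layer, the conglomerate, and the sandstone layer with no forced order relative to the chalk bed — 3.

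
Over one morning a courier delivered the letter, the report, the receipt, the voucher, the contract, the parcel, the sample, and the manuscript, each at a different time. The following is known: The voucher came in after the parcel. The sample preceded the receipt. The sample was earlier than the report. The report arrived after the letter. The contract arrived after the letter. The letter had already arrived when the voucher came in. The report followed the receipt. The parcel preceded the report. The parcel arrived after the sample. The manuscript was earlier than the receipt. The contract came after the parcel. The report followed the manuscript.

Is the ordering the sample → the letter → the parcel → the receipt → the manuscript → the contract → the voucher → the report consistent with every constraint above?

The constraints require the manuscript before the receipt, but in the proposed sequence the receipt appears ahead of the manuscript. That one violation is enough.

no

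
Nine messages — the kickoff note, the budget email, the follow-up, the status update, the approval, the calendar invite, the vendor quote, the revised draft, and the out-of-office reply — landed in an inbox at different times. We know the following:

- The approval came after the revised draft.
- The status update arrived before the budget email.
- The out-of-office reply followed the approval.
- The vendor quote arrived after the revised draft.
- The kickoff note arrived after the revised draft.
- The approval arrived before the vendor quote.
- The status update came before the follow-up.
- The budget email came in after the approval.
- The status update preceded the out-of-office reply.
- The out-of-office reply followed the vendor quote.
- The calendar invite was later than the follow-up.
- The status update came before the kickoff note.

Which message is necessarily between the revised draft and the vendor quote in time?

Tracing the constraints gives the revised draft → the approval → the vendor quote, so the approval sits after the revised draft and before the vendor quote.
No other message is forced both after the revised draft and before the vendor quote.

the approval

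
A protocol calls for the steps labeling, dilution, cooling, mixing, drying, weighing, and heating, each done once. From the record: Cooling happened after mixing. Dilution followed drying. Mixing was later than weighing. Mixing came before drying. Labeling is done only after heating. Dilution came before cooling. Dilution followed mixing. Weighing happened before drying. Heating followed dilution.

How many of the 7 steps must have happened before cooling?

Directly stated before cooling: dilution and mixing.
Drying reaches cooling via drying → dilution → cooling.
Weighing reaches cooling via weighing → mixing → cooling.
No chain forces labeling (or any of the others) ahead of cooling.
That's dilution, drying, mixing, and weighing — 4 in all.

4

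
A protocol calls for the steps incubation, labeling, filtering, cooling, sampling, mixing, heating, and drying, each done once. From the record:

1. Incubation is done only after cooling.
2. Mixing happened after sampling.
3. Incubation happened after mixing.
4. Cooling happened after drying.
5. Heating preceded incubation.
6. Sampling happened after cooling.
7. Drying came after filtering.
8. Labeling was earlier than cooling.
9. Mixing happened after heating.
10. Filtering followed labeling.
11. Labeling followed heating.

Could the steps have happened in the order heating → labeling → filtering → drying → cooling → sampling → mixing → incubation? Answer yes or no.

yes

Check each stated constraint against the proposed order — e.g. heating is ahead of mixing; heating is ahead of incubation. Every pair is in the required order; nothing is violated.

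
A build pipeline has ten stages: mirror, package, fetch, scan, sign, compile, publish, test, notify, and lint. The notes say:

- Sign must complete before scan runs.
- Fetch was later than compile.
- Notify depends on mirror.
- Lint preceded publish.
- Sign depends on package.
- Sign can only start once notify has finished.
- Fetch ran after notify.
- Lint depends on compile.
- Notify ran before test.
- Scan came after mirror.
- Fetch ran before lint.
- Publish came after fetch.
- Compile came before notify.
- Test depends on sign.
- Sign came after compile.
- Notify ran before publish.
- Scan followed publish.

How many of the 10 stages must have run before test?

Directly stated before test: notify and sign.
Compile reaches test via compile → notify → test.
Mirror reaches test via mirror → notify → test.
Package reaches test via package → sign → test.
No chain forces lint (or any of the others) ahead of test.
That's compile, mirror, notify, package, and sign — 5 in all.

5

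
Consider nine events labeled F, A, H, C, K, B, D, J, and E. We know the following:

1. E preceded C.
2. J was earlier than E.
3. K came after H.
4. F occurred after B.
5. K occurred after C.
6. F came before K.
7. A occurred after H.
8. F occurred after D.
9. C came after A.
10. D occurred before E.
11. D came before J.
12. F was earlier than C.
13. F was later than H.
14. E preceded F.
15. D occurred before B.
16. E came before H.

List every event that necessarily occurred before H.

Directly stated before H: E.
D reaches H via D → E → H.
J reaches H via J → E → H.
No chain forces B (or any of the others) ahead of H.

D, E, J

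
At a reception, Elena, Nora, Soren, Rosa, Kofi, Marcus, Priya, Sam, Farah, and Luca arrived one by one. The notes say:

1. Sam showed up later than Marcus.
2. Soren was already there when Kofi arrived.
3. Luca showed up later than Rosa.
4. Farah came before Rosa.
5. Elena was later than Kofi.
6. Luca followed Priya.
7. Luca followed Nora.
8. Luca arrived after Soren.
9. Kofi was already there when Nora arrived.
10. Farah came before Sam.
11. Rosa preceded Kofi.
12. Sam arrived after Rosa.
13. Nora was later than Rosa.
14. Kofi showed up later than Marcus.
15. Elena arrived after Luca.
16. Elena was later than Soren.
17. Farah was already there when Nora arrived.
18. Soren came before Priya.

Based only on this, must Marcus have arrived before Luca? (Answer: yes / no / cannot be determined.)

yes

Chain the constraints: Marcus → Kofi → Nora → Luca. Each link is directly stated, so Marcus comes before Luca.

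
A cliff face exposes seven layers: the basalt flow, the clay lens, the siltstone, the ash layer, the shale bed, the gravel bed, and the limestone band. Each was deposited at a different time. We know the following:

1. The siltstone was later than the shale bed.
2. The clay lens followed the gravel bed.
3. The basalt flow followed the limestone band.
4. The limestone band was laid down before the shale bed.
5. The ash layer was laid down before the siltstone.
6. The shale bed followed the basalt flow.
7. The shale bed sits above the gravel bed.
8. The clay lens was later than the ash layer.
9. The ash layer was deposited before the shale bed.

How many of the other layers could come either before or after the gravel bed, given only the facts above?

Forced after the gravel bed: the clay lens, the shale bed, and the siltstone.
That leaves the ash layer, the basalt flow, and the limestone band with no forced order relative to the gravel bed — 3.

3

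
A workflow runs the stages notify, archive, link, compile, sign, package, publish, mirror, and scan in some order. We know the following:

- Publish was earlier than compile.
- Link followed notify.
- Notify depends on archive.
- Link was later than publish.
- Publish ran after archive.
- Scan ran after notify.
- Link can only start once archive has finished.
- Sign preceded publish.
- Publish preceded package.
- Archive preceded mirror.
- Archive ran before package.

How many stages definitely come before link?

Directly stated before link: archive, notify, and publish.
Sign reaches link via sign → publish → link.
That's archive, notify, publish, and sign — 4 in all.

4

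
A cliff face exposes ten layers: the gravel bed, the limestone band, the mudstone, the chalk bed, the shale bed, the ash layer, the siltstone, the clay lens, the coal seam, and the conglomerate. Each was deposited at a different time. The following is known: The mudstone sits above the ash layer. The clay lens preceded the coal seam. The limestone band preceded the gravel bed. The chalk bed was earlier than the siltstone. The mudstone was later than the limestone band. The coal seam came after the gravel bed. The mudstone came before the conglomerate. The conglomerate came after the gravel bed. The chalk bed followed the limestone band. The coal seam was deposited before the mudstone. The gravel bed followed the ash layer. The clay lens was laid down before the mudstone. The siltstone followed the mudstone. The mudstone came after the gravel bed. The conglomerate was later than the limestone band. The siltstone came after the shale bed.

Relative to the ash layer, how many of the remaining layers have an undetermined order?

4

Forced after the ash layer: the coal seam, the conglomerate, the gravel bed, the mudstone, and the siltstone.
That leaves the chalk bed, the clay lens, the limestone band, and the shale bed with no forced order relative to the ash layer — 4.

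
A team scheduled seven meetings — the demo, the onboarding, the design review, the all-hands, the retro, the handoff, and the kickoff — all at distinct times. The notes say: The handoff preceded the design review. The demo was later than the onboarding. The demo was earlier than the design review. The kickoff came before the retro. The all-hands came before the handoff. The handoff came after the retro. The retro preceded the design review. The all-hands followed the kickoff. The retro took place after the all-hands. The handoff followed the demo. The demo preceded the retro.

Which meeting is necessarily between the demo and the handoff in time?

Tracing the constraints gives the demo → the retro → the handoff, so the retro sits after the demo and before the handoff.
No other meeting is forced both after the demo and before the handoff.

the retro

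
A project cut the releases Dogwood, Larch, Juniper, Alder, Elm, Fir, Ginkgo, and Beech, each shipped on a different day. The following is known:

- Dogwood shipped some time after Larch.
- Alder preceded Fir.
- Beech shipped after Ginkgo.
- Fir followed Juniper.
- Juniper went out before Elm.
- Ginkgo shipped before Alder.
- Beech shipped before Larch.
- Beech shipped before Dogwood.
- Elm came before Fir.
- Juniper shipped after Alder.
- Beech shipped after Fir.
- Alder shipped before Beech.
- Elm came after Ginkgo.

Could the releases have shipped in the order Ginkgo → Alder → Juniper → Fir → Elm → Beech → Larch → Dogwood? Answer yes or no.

The constraints require Elm before Fir, but in the proposed sequence Fir appears ahead of Elm. That one violation is enough.

no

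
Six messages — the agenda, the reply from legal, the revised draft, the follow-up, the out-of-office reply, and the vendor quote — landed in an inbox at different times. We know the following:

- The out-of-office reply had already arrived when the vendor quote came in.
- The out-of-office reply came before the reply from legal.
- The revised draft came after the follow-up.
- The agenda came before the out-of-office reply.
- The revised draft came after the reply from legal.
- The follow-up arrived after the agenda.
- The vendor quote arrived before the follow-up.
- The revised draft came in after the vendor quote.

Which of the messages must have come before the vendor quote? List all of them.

the agenda, the out-of-office reply

Directly stated before the vendor quote: the out-of-office reply.
The agenda reaches the vendor quote via the agenda → the out-of-office reply → the vendor quote.
No chain forces the revised draft (or any of the others) ahead of the vendor quote.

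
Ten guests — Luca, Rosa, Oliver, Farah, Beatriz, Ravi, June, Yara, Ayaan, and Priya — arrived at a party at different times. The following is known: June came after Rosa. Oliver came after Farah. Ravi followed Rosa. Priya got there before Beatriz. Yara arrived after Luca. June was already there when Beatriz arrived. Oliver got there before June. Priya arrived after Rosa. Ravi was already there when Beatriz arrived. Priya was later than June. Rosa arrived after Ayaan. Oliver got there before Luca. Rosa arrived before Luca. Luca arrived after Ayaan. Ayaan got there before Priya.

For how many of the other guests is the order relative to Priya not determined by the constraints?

3

Forced before Priya: Ayaan, Farah, June, Oliver, and Rosa; forced after Priya: Beatriz.
That leaves Luca, Ravi, and Yara with no forced order relative to Priya — 3.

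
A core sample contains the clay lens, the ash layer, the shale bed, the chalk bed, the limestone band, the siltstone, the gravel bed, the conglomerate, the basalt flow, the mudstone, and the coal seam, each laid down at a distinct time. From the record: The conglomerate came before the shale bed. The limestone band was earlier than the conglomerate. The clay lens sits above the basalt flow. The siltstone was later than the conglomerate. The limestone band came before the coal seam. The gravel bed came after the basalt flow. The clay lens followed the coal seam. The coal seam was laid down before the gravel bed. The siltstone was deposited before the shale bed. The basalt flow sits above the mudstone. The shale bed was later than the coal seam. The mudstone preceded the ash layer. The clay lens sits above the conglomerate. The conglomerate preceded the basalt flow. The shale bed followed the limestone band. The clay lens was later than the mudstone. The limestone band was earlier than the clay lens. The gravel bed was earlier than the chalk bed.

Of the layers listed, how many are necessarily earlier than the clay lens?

Directly stated before the clay lens: the basalt flow, the coal seam, the conglomerate, the limestone band, and the mudstone.
No chain forces the ash layer (or any of the others) ahead of the clay lens.
That's the basalt flow, the coal seam, the conglomerate, the limestone band, and the mudstone — 5 in all.

5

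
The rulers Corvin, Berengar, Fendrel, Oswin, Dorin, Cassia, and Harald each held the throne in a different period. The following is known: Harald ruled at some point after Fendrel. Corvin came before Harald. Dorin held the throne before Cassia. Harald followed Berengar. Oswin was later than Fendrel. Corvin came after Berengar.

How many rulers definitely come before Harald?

Directly stated before Harald: Berengar, Corvin, and Fendrel.
That's Berengar, Corvin, and Fendrel — 3 in all.

3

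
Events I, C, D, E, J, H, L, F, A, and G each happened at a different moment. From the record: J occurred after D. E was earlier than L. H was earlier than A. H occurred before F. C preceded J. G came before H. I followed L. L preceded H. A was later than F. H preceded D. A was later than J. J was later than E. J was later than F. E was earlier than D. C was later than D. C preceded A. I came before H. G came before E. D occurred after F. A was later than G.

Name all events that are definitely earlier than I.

E, G, L

Directly stated before I: L.
E reaches I via E → L → I.
G reaches I via G → E → L → I.
No chain forces J (or any of the others) ahead of I.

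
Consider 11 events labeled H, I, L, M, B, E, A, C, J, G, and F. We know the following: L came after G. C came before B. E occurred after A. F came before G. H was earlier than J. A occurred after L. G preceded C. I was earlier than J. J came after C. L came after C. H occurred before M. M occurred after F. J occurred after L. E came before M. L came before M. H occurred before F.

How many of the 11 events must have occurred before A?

5

Directly stated before A: L.
C reaches A via C → L → A.
F reaches A via F → G → L → A.
G reaches A via G → L → A.
Likewise H reaches A by chaining the stated constraints.
No chain forces M (or any of the others) ahead of A.
That's C, F, G, H, and L — 5 in all.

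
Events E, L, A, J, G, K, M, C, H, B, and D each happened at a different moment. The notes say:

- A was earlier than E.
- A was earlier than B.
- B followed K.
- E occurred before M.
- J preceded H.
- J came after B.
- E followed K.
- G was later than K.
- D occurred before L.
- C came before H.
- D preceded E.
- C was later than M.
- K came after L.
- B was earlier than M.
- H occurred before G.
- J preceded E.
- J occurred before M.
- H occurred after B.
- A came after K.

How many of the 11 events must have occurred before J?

5

Directly stated before J: B.
A reaches J via A → B → J.
D reaches J via D → L → K → B → J.
K reaches J via K → B → J.
Likewise L reaches J by chaining the stated constraints.
That's A, B, D, K, and L — 5 in all.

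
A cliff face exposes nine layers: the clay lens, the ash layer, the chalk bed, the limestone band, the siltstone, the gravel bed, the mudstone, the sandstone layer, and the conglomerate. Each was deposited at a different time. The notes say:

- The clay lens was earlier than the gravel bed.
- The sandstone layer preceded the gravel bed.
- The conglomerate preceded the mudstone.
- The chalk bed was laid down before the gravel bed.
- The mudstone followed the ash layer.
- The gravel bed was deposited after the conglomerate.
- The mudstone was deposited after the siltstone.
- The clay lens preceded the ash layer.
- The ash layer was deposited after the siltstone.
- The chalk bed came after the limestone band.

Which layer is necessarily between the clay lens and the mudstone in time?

the ash layer

Tracing the constraints gives the clay lens → the ash layer → the mudstone, so the ash layer sits after the clay lens and before the mudstone.
No other layer is forced both after the clay lens and before the mudstone.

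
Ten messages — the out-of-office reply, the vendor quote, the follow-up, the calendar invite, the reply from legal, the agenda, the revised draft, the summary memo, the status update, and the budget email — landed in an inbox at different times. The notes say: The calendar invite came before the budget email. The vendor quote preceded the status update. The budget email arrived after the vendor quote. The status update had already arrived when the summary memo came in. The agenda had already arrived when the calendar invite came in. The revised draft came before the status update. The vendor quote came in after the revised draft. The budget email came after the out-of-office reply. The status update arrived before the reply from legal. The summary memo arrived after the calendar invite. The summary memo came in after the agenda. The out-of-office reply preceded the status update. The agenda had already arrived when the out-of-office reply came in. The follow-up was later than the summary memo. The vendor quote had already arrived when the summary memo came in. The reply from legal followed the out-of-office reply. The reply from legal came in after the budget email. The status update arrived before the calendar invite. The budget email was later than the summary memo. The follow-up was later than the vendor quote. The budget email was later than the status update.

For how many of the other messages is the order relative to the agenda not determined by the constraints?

Forced after the agenda: the budget email, the calendar invite, the follow-up, the out-of-office reply, the reply from legal, the status update, and the summary memo.
That leaves the revised draft and the vendor quote with no forced order relative to the agenda — 2.

2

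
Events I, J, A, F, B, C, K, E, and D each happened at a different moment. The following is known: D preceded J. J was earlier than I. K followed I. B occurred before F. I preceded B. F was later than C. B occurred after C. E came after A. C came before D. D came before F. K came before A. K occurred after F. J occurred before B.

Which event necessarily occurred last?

Every other event has a chain of constraints placing it before E, so E is last.

E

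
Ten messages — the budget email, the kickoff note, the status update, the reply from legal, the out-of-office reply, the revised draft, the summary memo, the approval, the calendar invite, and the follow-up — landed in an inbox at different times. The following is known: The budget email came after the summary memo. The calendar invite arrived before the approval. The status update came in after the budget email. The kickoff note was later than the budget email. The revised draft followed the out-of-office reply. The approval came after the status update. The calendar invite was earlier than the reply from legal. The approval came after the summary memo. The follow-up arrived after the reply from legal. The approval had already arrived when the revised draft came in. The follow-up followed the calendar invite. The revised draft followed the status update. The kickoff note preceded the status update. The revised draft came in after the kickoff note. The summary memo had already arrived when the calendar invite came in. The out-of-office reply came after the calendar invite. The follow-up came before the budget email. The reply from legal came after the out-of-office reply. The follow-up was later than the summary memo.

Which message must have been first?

the summary memo

The summary memo has a chain of constraints placing it before every other message, so the summary memo must be first.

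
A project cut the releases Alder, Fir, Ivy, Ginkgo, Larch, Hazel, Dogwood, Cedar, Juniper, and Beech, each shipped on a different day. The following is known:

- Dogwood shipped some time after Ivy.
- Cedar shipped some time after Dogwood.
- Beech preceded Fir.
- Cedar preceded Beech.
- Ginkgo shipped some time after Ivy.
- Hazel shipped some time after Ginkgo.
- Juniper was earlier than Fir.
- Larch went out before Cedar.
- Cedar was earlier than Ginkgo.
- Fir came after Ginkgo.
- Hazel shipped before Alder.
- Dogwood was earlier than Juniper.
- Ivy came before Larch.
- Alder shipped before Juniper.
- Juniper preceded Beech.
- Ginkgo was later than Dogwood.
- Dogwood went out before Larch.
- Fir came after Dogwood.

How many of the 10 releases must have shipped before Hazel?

5

Directly stated before Hazel: Ginkgo.
Cedar reaches Hazel via Cedar → Ginkgo → Hazel.
Dogwood reaches Hazel via Dogwood → Ginkgo → Hazel.
Ivy reaches Hazel via Ivy → Ginkgo → Hazel.
Likewise Larch reaches Hazel by chaining the stated constraints.
No chain forces Beech (or any of the others) ahead of Hazel.
That's Cedar, Dogwood, Ginkgo, Ivy, and Larch — 5 in all.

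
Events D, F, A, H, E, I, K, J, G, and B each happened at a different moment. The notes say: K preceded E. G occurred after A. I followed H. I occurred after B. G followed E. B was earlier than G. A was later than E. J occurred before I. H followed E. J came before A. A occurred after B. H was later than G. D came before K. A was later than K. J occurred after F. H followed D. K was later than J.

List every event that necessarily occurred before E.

Directly stated before E: K.
D reaches E via D → K → E.
F reaches E via F → J → K → E.
J reaches E via J → K → E.

D, F, J, K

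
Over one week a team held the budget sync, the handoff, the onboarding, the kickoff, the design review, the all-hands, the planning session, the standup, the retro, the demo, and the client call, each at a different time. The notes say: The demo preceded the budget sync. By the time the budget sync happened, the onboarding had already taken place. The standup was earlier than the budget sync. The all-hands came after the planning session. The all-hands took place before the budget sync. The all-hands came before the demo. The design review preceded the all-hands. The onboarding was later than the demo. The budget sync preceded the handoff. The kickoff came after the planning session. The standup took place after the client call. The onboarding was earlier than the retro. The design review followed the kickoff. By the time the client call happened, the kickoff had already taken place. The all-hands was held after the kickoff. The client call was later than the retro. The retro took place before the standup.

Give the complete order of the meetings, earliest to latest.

the planning session, the kickoff, the design review, the all-hands, the demo, the onboarding, the retro, the client call, the standup, the budget sync, the handoff

The constraints fix every adjacent pair, so only one ordering works:
the planning session → the kickoff → the design review → the all-hands → the demo → the onboarding → the retro → the client call → the standup → the budget sync → the handoff.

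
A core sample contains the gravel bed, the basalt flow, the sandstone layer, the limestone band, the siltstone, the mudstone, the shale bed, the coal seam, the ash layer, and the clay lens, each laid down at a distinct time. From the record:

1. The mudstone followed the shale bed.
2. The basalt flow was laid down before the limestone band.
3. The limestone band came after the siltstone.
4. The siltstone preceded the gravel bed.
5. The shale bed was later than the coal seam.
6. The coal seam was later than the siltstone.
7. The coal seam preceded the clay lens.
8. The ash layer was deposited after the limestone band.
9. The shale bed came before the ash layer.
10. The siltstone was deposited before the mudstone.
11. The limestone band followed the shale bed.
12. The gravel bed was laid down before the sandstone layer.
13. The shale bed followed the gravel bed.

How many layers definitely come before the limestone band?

Directly stated before the limestone band: the basalt flow, the shale bed, and the siltstone.
The coal seam reaches the limestone band via the coal seam → the shale bed → the limestone band.
The gravel bed reaches the limestone band via the gravel bed → the shale bed → the limestone band.
That's the basalt flow, the coal seam, the gravel bed, the shale bed, and the siltstone — 5 in all.

5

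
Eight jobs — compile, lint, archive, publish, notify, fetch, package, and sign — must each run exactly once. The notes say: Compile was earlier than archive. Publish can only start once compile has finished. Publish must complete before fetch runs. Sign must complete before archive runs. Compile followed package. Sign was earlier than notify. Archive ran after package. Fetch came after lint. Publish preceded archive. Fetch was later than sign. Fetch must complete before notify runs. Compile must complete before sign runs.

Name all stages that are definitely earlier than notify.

compile, fetch, lint, package, publish, sign

Directly stated before notify: fetch and sign.
Compile reaches notify via compile → sign → notify.
Lint reaches notify via lint → fetch → notify.
Package reaches notify via package → compile → sign → notify.
Likewise publish reaches notify by chaining the stated constraints.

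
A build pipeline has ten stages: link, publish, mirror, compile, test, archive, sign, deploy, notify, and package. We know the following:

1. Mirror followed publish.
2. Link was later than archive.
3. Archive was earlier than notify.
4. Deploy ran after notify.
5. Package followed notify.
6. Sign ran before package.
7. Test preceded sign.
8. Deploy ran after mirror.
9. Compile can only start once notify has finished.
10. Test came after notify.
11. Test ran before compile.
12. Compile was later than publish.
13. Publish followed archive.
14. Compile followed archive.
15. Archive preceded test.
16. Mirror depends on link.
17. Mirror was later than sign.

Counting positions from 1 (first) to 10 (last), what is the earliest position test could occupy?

Archive and notify must both come before test — 2 forced predecessors.
Nothing else is forced ahead of test, so its earliest slot is position 2 + 1 = 3.

3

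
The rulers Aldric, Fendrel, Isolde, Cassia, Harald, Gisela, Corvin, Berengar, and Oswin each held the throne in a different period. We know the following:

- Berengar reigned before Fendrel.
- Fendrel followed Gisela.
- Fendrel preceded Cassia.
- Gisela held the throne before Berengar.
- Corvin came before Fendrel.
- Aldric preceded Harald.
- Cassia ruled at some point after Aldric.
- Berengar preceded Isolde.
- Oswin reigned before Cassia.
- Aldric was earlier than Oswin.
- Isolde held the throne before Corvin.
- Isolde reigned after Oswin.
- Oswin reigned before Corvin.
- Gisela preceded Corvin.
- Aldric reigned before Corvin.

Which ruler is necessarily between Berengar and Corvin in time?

Tracing the constraints gives Berengar → Isolde → Corvin, so Isolde sits after Berengar and before Corvin.
No other ruler is forced both after Berengar and before Corvin.

Isolde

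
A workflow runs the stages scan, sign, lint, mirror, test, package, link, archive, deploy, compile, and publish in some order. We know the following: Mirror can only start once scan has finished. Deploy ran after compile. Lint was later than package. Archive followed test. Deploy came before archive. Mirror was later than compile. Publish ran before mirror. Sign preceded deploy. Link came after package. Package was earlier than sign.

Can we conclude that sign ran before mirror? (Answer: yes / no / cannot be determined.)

No chain of stated constraints runs from sign to mirror, and none runs from mirror to sign either.
So the relative order of sign and mirror is not fixed by the given facts.

cannot be determined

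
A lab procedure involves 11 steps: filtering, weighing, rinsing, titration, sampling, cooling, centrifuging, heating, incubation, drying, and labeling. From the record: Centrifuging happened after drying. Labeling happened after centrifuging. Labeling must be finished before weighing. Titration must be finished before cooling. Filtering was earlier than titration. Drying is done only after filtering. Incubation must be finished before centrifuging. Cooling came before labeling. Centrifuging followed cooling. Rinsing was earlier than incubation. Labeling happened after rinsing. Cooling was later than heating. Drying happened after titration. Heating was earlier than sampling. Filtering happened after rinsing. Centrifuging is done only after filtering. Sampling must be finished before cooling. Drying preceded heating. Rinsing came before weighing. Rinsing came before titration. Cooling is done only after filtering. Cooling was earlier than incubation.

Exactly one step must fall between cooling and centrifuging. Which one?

incubation

Tracing the constraints gives cooling → incubation → centrifuging, so incubation sits after cooling and before centrifuging.
No other step is forced both after cooling and before centrifuging.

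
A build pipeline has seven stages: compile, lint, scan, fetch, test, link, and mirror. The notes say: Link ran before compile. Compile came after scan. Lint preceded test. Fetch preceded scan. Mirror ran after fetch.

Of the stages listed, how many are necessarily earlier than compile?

Directly stated before compile: link and scan.
Fetch reaches compile via fetch → scan → compile.
That's fetch, link, and scan — 3 in all.

3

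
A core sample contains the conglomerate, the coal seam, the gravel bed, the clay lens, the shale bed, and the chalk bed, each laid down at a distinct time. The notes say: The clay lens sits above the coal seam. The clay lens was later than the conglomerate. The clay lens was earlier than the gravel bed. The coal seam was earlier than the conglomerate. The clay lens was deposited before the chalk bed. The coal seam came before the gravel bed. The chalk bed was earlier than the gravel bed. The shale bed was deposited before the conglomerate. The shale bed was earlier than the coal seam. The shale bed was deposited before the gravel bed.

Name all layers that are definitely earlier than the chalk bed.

the clay lens, the coal seam, the conglomerate, the shale bed

Directly stated before the chalk bed: the clay lens.
The coal seam reaches the chalk bed via the coal seam → the clay lens → the chalk bed.
The conglomerate reaches the chalk bed via the conglomerate → the clay lens → the chalk bed.
The shale bed reaches the chalk bed via the shale bed → the coal seam → the clay lens → the chalk bed.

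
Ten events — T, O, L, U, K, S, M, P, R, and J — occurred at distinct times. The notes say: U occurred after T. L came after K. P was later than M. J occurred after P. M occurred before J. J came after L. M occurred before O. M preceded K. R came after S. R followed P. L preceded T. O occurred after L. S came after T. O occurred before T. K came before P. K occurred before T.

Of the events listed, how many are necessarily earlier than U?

Directly stated before U: T.
K reaches U via K → T → U.
L reaches U via L → T → U.
M reaches U via M → O → T → U.
Likewise O reaches U by chaining the stated constraints.
That's K, L, M, O, and T — 5 in all.

5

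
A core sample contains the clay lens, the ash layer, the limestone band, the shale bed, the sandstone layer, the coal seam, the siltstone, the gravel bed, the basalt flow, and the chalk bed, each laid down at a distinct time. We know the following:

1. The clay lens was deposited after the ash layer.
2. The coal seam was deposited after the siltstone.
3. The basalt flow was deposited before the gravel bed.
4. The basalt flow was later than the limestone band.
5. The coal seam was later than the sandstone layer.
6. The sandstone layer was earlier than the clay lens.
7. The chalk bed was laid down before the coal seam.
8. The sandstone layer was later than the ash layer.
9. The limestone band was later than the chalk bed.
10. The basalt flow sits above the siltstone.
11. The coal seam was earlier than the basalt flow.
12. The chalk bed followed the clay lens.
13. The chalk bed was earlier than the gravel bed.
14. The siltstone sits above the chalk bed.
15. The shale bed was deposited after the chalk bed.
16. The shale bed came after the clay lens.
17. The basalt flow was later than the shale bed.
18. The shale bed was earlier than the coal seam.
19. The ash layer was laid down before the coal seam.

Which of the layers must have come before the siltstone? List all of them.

Directly stated before the siltstone: the chalk bed.
The ash layer reaches the siltstone via the ash layer → the clay lens → the chalk bed → the siltstone.
The clay lens reaches the siltstone via the clay lens → the chalk bed → the siltstone.
The sandstone layer reaches the siltstone via the sandstone layer → the clay lens → the chalk bed → the siltstone.
No chain forces the limestone band (or any of the others) ahead of the siltstone.

the ash layer, the chalk bed, the clay lens, the sandstone layer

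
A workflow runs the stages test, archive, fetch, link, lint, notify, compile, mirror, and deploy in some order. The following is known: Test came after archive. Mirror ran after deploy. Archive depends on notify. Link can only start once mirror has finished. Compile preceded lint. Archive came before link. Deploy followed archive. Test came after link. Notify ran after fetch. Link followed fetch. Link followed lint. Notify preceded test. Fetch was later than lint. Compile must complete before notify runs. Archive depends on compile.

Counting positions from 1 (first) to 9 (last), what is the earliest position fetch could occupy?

3

Compile and lint must both come before fetch — 2 forced predecessors.
Nothing else is forced ahead of fetch, so its earliest slot is position 2 + 1 = 3.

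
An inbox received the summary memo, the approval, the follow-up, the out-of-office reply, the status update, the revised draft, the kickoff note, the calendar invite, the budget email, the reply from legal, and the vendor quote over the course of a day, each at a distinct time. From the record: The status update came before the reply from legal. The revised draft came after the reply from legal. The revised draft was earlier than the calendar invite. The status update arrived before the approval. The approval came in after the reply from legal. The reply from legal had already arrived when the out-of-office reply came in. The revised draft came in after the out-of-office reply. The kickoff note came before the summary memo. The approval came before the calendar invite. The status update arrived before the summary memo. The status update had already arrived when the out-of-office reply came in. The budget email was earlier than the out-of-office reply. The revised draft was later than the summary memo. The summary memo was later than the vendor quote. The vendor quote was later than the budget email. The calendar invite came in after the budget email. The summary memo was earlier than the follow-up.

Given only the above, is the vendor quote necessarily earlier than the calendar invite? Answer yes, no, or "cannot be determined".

yes

Chain the constraints: the vendor quote → the summary memo → the revised draft → the calendar invite. Each link is directly stated, so the vendor quote comes before the calendar invite.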